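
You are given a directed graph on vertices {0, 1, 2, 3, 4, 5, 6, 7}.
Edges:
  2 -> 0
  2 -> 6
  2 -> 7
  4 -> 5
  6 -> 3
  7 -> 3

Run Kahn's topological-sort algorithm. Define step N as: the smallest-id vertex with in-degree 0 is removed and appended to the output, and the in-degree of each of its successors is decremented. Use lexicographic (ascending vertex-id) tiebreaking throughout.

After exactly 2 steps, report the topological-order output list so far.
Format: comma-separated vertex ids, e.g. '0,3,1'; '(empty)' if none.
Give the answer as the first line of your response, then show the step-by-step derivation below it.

1,2

step 1: output 1; order=[1]; indeg=(1,0,0,2,0,1,1,1)
step 2: output 2; order=[1,2]; indeg=(0,0,0,2,0,1,0,0)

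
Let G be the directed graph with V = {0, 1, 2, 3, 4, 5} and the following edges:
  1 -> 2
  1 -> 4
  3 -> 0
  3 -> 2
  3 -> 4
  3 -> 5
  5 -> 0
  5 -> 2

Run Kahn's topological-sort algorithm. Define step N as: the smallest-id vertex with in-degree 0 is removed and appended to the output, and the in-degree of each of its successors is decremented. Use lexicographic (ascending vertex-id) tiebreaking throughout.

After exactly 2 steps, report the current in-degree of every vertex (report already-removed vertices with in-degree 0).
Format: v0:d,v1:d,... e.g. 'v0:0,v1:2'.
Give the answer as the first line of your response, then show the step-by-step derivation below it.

v0:1,v1:0,v2:1,v3:0,v4:0,v5:0

step 1: output 1; order=[1]; indeg=(2,0,2,0,1,1)
step 2: output 3; order=[1,3]; indeg=(1,0,1,0,0,0)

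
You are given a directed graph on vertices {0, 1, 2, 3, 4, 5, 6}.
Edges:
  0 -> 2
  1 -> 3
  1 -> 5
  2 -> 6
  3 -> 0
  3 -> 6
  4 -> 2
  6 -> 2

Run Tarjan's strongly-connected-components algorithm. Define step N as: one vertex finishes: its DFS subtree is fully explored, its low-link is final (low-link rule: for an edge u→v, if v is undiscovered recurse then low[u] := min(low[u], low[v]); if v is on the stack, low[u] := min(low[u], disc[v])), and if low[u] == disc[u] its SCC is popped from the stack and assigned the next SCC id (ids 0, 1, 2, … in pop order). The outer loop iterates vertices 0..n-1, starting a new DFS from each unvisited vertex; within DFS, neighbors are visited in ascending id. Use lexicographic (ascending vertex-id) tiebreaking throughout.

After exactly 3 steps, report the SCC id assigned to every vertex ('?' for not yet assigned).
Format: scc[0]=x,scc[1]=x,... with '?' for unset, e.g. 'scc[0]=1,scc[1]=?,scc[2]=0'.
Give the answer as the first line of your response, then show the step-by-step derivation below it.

scc[0]=1,scc[1]=?,scc[2]=0,scc[3]=?,scc[4]=?,scc[5]=?,scc[6]=0

step 1: low=(low[0]=0,low[1]=?,low[2]=1,low[3]=?,low[4]=?,low[5]=?,low[6]=1); scc=(scc[0]=?,scc[1]=?,scc[2]=?,scc[3]=?,scc[4]=?,scc[5]=?,scc[6]=?)
step 2: low=(low[0]=0,low[1]=?,low[2]=1,low[3]=?,low[4]=?,low[5]=?,low[6]=1); scc=(scc[0]=?,scc[1]=?,scc[2]=0,scc[3]=?,scc[4]=?,scc[5]=?,scc[6]=0)
step 3: low=(low[0]=0,low[1]=?,low[2]=1,low[3]=?,low[4]=?,low[5]=?,low[6]=1); scc=(scc[0]=1,scc[1]=?,scc[2]=0,scc[3]=?,scc[4]=?,scc[5]=?,scc[6]=0)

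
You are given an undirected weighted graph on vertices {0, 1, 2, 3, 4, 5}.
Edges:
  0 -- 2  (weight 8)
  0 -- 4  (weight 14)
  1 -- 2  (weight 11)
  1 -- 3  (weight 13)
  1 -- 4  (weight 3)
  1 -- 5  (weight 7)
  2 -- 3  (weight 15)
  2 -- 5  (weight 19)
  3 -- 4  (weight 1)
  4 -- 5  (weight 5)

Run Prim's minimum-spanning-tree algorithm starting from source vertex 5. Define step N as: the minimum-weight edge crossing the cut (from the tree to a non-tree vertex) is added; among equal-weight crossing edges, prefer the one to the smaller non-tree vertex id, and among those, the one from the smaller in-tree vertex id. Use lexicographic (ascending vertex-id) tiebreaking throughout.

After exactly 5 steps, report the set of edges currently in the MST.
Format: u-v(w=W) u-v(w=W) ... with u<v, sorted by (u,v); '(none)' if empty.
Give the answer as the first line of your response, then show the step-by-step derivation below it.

0-2(w=8) 1-2(w=11) 1-4(w=3) 3-4(w=1) 4-5(w=5)

step 1: add edge 4-5 (w=5); MST = {4-5(w=5)}
step 2: add edge 3-4 (w=1); MST = {3-4(w=1) 4-5(w=5)}
step 3: add edge 1-4 (w=3); MST = {1-4(w=3) 3-4(w=1) 4-5(w=5)}
step 4: add edge 1-2 (w=11); MST = {1-2(w=11) 1-4(w=3) 3-4(w=1) 4-5(w=5)}
step 5: add edge 0-2 (w=8); MST = {0-2(w=8) 1-2(w=11) 1-4(w=3) 3-4(w=1) 4-5(w=5)}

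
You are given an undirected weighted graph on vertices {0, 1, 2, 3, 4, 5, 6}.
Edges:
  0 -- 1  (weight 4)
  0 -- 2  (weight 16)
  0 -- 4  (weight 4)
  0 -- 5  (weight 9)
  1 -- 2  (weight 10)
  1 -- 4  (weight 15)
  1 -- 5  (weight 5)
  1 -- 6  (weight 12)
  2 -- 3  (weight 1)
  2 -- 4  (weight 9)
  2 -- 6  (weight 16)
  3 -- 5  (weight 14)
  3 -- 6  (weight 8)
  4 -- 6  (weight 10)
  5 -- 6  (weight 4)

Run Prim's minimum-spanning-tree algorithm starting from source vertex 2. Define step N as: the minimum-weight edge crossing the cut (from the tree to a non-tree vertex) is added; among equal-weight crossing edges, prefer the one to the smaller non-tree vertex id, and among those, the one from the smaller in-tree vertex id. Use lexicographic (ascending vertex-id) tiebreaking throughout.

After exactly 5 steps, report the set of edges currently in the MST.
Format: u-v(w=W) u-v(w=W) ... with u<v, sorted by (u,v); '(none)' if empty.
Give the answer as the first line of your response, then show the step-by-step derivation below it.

0-1(w=4) 1-5(w=5) 2-3(w=1) 3-6(w=8) 5-6(w=4)

step 1: add edge 2-3 (w=1); MST = {2-3(w=1)}
step 2: add edge 3-6 (w=8); MST = {2-3(w=1) 3-6(w=8)}
step 3: add edge 5-6 (w=4); MST = {2-3(w=1) 3-6(w=8) 5-6(w=4)}
step 4: add edge 1-5 (w=5); MST = {1-5(w=5) 2-3(w=1) 3-6(w=8) 5-6(w=4)}
step 5: add edge 0-1 (w=4); MST = {0-1(w=4) 1-5(w=5) 2-3(w=1) 3-6(w=8) 5-6(w=4)}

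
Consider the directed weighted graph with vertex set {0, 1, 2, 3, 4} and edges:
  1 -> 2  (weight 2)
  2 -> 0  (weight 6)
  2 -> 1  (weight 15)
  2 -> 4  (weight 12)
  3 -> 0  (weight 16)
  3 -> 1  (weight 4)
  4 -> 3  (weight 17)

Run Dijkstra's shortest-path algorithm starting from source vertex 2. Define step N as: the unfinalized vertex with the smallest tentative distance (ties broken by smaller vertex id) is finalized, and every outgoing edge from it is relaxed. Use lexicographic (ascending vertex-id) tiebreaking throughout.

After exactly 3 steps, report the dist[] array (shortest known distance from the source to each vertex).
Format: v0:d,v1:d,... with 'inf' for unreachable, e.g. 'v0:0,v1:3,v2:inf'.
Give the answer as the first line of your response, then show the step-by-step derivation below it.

v0:6,v1:15,v2:0,v3:29,v4:12

step 1: dist = v0:6,v1:15,v2:0,v3:inf,v4:12
step 2: dist = v0:6,v1:15,v2:0,v3:inf,v4:12
step 3: dist = v0:6,v1:15,v2:0,v3:29,v4:12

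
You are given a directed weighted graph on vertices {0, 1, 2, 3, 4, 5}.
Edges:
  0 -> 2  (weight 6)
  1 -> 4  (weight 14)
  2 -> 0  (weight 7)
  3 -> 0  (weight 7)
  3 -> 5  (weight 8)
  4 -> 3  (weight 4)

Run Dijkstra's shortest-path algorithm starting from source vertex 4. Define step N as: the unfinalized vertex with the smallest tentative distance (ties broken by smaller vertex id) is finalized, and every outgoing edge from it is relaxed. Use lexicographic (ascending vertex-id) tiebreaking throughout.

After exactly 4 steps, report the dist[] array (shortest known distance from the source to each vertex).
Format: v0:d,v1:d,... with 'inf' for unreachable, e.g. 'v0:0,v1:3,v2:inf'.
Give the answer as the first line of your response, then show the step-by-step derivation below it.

v0:11,v1:inf,v2:17,v3:4,v4:0,v5:12

step 1: dist = v0:inf,v1:inf,v2:inf,v3:4,v4:0,v5:inf
step 2: dist = v0:11,v1:inf,v2:inf,v3:4,v4:0,v5:12
step 3: dist = v0:11,v1:inf,v2:17,v3:4,v4:0,v5:12
step 4: dist = v0:11,v1:inf,v2:17,v3:4,v4:0,v5:12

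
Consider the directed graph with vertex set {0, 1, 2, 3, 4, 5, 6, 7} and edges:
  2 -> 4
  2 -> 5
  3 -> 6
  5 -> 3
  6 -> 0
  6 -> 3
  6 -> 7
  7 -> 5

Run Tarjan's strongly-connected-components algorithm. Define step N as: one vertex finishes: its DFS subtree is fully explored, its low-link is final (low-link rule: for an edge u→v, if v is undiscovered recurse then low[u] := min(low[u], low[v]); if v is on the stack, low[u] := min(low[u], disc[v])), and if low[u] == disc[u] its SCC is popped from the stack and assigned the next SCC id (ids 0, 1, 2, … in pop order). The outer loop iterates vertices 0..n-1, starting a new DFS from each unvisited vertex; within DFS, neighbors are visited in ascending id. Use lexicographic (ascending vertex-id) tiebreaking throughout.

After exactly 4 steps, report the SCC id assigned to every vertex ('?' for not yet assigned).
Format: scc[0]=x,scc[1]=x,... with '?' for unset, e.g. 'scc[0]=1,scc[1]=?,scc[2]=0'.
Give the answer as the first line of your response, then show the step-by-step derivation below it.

scc[0]=0,scc[1]=1,scc[2]=?,scc[3]=?,scc[4]=2,scc[5]=?,scc[6]=?,scc[7]=?

step 1: low=(low[0]=0,low[1]=?,low[2]=?,low[3]=?,low[4]=?,low[5]=?,low[6]=?,low[7]=?); scc=(scc[0]=0,scc[1]=?,scc[2]=?,scc[3]=?,scc[4]=?,scc[5]=?,scc[6]=?,scc[7]=?)
step 2: low=(low[0]=0,low[1]=1,low[2]=?,low[3]=?,low[4]=?,low[5]=?,low[6]=?,low[7]=?); scc=(scc[0]=0,scc[1]=1,scc[2]=?,scc[3]=?,scc[4]=?,scc[5]=?,scc[6]=?,scc[7]=?)
step 3: low=(low[0]=0,low[1]=1,low[2]=2,low[3]=?,low[4]=3,low[5]=?,low[6]=?,low[7]=?); scc=(scc[0]=0,scc[1]=1,scc[2]=?,scc[3]=?,scc[4]=2,scc[5]=?,scc[6]=?,scc[7]=?)
step 4: low=(low[0]=0,low[1]=1,low[2]=2,low[3]=5,low[4]=3,low[5]=4,low[6]=5,low[7]=4); scc=(scc[0]=0,scc[1]=1,scc[2]=?,scc[3]=?,scc[4]=2,scc[5]=?,scc[6]=?,scc[7]=?)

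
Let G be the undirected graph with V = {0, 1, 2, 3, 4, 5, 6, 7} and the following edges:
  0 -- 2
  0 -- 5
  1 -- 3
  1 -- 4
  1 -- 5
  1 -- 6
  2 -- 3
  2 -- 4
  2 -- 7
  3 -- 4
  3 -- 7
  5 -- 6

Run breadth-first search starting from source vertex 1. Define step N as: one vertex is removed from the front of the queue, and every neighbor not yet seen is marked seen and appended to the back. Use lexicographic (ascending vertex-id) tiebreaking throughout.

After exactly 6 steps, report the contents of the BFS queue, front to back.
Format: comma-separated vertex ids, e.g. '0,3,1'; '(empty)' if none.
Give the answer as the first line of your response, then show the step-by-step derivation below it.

7,0

step 1: dequeue 1; queue=[3,4,5,6]; order=1
step 2: dequeue 3; queue=[4,5,6,2,7]; order=1,3
step 3: dequeue 4; queue=[5,6,2,7]; order=1,3,4
step 4: dequeue 5; queue=[6,2,7,0]; order=1,3,4,5
step 5: dequeue 6; queue=[2,7,0]; order=1,3,4,5,6
step 6: dequeue 2; queue=[7,0]; order=1,3,4,5,6,2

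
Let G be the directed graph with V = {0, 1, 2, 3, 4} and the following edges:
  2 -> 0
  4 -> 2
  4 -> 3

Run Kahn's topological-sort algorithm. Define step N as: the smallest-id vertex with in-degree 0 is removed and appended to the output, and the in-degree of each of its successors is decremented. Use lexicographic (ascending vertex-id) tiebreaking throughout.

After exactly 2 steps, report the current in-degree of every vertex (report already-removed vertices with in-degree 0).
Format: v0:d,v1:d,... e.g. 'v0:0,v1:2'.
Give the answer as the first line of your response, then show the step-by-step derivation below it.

v0:1,v1:0,v2:0,v3:0,v4:0

step 1: output 1; order=[1]; indeg=(1,0,1,1,0)
step 2: output 4; order=[1,4]; indeg=(1,0,0,0,0)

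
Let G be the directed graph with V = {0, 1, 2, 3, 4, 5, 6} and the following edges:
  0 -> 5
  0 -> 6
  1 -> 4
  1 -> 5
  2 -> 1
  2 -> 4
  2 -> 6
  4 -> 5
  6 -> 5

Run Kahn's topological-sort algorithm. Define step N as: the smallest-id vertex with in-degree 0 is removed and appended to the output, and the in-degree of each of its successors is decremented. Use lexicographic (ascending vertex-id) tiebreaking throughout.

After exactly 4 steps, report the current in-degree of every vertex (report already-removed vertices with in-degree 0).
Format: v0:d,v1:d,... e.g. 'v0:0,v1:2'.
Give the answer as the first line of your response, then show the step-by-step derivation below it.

v0:0,v1:0,v2:0,v3:0,v4:0,v5:2,v6:0

step 1: output 0; order=[0]; indeg=(0,1,0,0,2,3,1)
step 2: output 2; order=[0,2]; indeg=(0,0,0,0,1,3,0)
step 3: output 1; order=[0,2,1]; indeg=(0,0,0,0,0,2,0)
step 4: output 3; order=[0,2,1,3]; indeg=(0,0,0,0,0,2,0)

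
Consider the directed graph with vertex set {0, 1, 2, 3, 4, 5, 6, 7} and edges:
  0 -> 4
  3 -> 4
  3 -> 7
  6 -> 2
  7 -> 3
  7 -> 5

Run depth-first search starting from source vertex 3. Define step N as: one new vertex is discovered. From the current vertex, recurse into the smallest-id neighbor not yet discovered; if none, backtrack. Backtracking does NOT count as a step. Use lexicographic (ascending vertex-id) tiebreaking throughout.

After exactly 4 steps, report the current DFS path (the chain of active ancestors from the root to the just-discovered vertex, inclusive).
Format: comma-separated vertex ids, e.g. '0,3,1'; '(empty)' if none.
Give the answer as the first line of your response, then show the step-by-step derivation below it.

3,7,5

step 1: discover 3; path=3; order=3
step 2: discover 4; path=3>4; order=3,4
step 3: discover 7; path=3>7; order=3,4,7
step 4: discover 5; path=3>7>5; order=3,4,7,5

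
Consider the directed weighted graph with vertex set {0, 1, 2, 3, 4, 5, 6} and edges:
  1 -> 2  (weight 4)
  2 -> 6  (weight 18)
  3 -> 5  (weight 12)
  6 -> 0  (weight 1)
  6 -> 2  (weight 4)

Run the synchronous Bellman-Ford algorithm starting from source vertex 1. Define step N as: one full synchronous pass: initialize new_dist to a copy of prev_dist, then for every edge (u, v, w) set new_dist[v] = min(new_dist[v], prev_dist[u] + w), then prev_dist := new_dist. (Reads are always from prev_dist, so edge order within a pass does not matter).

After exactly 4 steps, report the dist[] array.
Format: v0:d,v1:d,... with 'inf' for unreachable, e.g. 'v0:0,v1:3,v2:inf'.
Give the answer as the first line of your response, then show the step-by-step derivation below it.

v0:23,v1:0,v2:4,v3:inf,v4:inf,v5:inf,v6:22

step 1: dist = v0:inf,v1:0,v2:4,v3:inf,v4:inf,v5:inf,v6:inf
step 2: dist = v0:inf,v1:0,v2:4,v3:inf,v4:inf,v5:inf,v6:22
step 3: dist = v0:23,v1:0,v2:4,v3:inf,v4:inf,v5:inf,v6:22
step 4: dist = v0:23,v1:0,v2:4,v3:inf,v4:inf,v5:inf,v6:22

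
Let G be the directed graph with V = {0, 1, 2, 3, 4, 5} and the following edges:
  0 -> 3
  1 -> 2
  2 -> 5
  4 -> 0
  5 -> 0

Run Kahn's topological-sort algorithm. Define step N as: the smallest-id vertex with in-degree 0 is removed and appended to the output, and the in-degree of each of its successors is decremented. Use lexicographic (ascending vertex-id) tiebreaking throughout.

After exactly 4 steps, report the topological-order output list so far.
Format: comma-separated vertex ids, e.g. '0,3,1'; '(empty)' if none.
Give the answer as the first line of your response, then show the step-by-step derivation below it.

1,2,4,5

step 1: output 1; order=[1]; indeg=(2,0,0,1,0,1)
step 2: output 2; order=[1,2]; indeg=(2,0,0,1,0,0)
step 3: output 4; order=[1,2,4]; indeg=(1,0,0,1,0,0)
step 4: output 5; order=[1,2,4,5]; indeg=(0,0,0,1,0,0)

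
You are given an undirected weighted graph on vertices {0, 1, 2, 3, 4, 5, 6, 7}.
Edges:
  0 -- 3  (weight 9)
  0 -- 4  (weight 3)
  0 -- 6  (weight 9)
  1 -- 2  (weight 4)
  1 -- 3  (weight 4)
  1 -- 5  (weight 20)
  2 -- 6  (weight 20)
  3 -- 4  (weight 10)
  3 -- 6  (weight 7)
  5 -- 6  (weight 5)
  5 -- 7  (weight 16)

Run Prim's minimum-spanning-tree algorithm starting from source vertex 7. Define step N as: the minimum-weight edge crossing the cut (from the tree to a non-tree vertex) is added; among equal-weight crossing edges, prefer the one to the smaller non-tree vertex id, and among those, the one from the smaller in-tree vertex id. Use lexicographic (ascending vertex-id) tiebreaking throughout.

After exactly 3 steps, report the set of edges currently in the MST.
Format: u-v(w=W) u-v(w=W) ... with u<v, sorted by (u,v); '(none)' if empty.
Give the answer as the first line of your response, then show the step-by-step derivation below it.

3-6(w=7) 5-6(w=5) 5-7(w=16)

step 1: add edge 5-7 (w=16); MST = {5-7(w=16)}
step 2: add edge 5-6 (w=5); MST = {5-6(w=5) 5-7(w=16)}
step 3: add edge 3-6 (w=7); MST = {3-6(w=7) 5-6(w=5) 5-7(w=16)}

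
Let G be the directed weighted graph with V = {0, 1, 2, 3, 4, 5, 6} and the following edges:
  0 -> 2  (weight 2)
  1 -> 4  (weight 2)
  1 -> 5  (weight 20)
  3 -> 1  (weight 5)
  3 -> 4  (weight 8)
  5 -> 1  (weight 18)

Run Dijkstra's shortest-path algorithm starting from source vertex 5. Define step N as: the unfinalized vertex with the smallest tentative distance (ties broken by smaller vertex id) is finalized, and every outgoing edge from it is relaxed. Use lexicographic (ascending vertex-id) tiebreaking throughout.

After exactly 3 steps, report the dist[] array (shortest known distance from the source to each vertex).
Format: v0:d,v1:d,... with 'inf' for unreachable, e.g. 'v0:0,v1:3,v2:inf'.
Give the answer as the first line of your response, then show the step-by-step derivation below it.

v0:inf,v1:18,v2:inf,v3:inf,v4:20,v5:0,v6:inf

step 1: dist = v0:inf,v1:18,v2:inf,v3:inf,v4:inf,v5:0,v6:inf
step 2: dist = v0:inf,v1:18,v2:inf,v3:inf,v4:20,v5:0,v6:inf
step 3: dist = v0:inf,v1:18,v2:inf,v3:inf,v4:20,v5:0,v6:inf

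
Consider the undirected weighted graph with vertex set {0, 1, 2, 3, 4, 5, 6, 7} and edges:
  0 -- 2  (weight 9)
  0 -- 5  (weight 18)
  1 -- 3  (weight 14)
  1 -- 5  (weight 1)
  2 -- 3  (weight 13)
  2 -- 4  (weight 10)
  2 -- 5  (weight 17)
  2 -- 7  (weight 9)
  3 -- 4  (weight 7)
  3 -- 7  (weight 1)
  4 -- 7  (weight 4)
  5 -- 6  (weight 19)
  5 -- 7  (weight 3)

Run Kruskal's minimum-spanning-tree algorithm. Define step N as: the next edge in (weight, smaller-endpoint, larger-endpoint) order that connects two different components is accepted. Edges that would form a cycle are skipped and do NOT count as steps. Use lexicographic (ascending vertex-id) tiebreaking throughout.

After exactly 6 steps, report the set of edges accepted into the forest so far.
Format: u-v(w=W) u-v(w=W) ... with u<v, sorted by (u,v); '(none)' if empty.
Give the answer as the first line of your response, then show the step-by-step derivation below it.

0-2(w=9) 1-5(w=1) 2-7(w=9) 3-7(w=1) 4-7(w=4) 5-7(w=3)

step 1: add edge 1-5 (w=1); MST = {1-5(w=1)}
step 2: add edge 3-7 (w=1); MST = {1-5(w=1) 3-7(w=1)}
step 3: add edge 5-7 (w=3); MST = {1-5(w=1) 3-7(w=1) 5-7(w=3)}
step 4: add edge 4-7 (w=4); MST = {1-5(w=1) 3-7(w=1) 4-7(w=4) 5-7(w=3)}
step 5: add edge 0-2 (w=9); MST = {0-2(w=9) 1-5(w=1) 3-7(w=1) 4-7(w=4) 5-7(w=3)}
step 6: add edge 2-7 (w=9); MST = {0-2(w=9) 1-5(w=1) 2-7(w=9) 3-7(w=1) 4-7(w=4) 5-7(w=3)}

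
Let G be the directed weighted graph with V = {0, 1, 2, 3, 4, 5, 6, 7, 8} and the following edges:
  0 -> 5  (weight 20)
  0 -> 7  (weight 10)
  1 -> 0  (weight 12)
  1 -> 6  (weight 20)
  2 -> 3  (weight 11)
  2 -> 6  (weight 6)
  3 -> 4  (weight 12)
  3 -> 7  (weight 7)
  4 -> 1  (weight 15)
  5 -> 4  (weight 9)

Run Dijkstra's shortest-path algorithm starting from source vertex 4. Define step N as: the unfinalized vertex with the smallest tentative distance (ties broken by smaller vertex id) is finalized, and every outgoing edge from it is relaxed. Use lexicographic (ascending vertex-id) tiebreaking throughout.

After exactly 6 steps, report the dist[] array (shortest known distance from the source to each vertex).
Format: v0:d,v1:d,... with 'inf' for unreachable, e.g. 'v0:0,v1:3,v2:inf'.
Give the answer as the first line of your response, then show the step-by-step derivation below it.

v0:27,v1:15,v2:inf,v3:inf,v4:0,v5:47,v6:35,v7:37,v8:inf

step 1: dist = v0:inf,v1:15,v2:inf,v3:inf,v4:0,v5:inf,v6:inf,v7:inf,v8:inf
step 2: dist = v0:27,v1:15,v2:inf,v3:inf,v4:0,v5:inf,v6:35,v7:inf,v8:inf
step 3: dist = v0:27,v1:15,v2:inf,v3:inf,v4:0,v5:47,v6:35,v7:37,v8:inf
step 4: dist = v0:27,v1:15,v2:inf,v3:inf,v4:0,v5:47,v6:35,v7:37,v8:inf
step 5: dist = v0:27,v1:15,v2:inf,v3:inf,v4:0,v5:47,v6:35,v7:37,v8:inf
step 6: dist = v0:27,v1:15,v2:inf,v3:inf,v4:0,v5:47,v6:35,v7:37,v8:inf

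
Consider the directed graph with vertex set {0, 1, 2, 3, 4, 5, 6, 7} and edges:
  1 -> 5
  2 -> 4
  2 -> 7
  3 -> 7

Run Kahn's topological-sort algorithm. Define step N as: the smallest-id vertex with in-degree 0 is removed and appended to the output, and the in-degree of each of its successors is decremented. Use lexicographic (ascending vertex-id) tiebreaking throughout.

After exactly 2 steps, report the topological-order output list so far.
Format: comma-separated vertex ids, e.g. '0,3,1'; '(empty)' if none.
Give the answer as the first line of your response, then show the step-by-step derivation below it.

0,1

step 1: output 0; order=[0]; indeg=(0,0,0,0,1,1,0,2)
step 2: output 1; order=[0,1]; indeg=(0,0,0,0,1,0,0,2)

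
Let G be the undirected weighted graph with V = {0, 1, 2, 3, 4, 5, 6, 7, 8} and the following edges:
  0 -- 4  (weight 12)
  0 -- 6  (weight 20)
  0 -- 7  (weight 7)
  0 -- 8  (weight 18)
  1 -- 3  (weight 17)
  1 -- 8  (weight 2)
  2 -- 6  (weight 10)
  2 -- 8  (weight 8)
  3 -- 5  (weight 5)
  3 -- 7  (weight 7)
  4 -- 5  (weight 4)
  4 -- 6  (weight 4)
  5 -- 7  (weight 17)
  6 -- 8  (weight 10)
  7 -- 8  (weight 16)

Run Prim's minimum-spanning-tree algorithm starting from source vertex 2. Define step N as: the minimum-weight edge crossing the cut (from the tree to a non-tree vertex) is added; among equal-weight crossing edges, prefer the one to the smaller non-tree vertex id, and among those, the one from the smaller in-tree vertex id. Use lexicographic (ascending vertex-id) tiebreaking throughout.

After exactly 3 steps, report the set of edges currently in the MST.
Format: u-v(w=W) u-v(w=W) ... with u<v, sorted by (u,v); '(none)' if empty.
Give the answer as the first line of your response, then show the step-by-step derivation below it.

1-8(w=2) 2-6(w=10) 2-8(w=8)

step 1: add edge 2-8 (w=8); MST = {2-8(w=8)}
step 2: add edge 1-8 (w=2); MST = {1-8(w=2) 2-8(w=8)}
step 3: add edge 2-6 (w=10); MST = {1-8(w=2) 2-6(w=10) 2-8(w=8)}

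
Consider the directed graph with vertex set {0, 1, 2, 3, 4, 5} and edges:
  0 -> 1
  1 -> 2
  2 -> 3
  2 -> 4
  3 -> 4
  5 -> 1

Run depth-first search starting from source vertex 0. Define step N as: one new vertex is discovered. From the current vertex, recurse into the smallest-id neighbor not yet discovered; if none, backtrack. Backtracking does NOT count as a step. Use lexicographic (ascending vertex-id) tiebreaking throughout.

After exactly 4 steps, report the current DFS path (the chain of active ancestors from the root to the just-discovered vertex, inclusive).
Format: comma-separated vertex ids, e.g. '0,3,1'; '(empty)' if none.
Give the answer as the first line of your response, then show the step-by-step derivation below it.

0,1,2,3

step 1: discover 0; path=0; order=0
step 2: discover 1; path=0>1; order=0,1
step 3: discover 2; path=0>1>2; order=0,1,2
step 4: discover 3; path=0>1>2>3; order=0,1,2,3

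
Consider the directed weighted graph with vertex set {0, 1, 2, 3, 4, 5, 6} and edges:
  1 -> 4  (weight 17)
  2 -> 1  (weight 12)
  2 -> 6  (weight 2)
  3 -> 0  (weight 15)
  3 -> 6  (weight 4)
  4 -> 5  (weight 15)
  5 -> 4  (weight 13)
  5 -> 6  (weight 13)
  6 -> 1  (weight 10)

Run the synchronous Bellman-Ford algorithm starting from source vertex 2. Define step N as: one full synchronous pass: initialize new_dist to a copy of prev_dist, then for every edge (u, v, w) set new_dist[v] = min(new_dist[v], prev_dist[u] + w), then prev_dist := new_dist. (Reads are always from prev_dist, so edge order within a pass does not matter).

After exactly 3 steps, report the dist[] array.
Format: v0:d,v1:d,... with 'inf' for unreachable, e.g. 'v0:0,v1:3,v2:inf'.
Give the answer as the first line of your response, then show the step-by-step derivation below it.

v0:inf,v1:12,v2:0,v3:inf,v4:29,v5:44,v6:2

step 1: dist = v0:inf,v1:12,v2:0,v3:inf,v4:inf,v5:inf,v6:2
step 2: dist = v0:inf,v1:12,v2:0,v3:inf,v4:29,v5:inf,v6:2
step 3: dist = v0:inf,v1:12,v2:0,v3:inf,v4:29,v5:44,v6:2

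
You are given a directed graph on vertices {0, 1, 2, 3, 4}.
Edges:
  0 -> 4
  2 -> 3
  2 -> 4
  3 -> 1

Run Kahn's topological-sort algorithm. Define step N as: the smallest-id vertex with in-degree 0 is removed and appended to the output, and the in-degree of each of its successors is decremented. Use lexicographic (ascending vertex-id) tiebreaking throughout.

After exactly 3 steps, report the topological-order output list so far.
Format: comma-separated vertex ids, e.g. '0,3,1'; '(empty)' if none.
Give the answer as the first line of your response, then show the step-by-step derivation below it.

0,2,3

step 1: output 0; order=[0]; indeg=(0,1,0,1,1)
step 2: output 2; order=[0,2]; indeg=(0,1,0,0,0)
step 3: output 3; order=[0,2,3]; indeg=(0,0,0,0,0)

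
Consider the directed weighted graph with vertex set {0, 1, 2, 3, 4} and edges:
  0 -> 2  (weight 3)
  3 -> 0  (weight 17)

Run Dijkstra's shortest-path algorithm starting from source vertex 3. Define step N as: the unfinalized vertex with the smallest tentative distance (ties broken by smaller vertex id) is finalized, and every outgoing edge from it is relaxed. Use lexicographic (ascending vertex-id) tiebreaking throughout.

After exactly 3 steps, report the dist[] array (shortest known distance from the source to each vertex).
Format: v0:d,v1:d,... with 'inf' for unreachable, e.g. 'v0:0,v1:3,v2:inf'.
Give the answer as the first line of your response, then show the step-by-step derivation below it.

v0:17,v1:inf,v2:20,v3:0,v4:inf

step 1: dist = v0:17,v1:inf,v2:inf,v3:0,v4:inf
step 2: dist = v0:17,v1:inf,v2:20,v3:0,v4:inf
step 3: dist = v0:17,v1:inf,v2:20,v3:0,v4:inf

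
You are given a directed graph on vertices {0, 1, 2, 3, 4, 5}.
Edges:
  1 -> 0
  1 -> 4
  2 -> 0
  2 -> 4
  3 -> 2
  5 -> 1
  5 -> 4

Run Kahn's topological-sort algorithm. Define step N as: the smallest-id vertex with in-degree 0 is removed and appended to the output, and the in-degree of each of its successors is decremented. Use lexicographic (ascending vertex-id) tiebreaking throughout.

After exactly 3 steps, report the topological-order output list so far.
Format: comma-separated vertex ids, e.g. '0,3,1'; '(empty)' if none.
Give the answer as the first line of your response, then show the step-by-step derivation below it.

3,2,5

step 1: output 3; order=[3]; indeg=(2,1,0,0,3,0)
step 2: output 2; order=[3,2]; indeg=(1,1,0,0,2,0)
step 3: output 5; order=[3,2,5]; indeg=(1,0,0,0,1,0)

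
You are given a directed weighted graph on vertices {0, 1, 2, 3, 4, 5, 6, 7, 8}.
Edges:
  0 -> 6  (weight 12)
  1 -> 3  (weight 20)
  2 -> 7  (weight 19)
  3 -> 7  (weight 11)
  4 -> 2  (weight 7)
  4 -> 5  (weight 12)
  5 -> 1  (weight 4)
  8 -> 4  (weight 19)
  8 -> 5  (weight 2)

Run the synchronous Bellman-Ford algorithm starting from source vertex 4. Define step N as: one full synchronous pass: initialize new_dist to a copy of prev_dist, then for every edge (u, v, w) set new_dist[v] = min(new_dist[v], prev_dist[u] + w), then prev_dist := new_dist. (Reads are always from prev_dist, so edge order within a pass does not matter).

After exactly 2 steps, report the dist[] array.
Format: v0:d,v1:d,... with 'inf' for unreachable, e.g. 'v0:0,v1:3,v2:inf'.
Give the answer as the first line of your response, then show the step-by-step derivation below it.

v0:inf,v1:16,v2:7,v3:inf,v4:0,v5:12,v6:inf,v7:26,v8:inf

step 1: dist = v0:inf,v1:inf,v2:7,v3:inf,v4:0,v5:12,v6:inf,v7:inf,v8:inf
step 2: dist = v0:inf,v1:16,v2:7,v3:inf,v4:0,v5:12,v6:inf,v7:26,v8:inf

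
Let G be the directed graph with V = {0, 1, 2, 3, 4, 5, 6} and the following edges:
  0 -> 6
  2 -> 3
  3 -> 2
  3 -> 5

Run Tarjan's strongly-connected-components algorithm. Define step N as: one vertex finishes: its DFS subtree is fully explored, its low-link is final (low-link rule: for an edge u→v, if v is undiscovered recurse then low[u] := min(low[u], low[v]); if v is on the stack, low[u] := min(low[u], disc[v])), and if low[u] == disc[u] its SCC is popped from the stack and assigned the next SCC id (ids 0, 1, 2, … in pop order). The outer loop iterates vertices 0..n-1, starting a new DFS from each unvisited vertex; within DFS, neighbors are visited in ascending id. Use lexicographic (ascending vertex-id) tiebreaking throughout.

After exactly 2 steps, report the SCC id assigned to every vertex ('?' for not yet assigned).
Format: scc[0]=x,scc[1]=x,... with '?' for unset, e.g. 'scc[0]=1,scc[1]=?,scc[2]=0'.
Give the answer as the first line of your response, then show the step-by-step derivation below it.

scc[0]=1,scc[1]=?,scc[2]=?,scc[3]=?,scc[4]=?,scc[5]=?,scc[6]=0

step 1: low=(low[0]=0,low[1]=?,low[2]=?,low[3]=?,low[4]=?,low[5]=?,low[6]=1); scc=(scc[0]=?,scc[1]=?,scc[2]=?,scc[3]=?,scc[4]=?,scc[5]=?,scc[6]=0)
step 2: low=(low[0]=0,low[1]=?,low[2]=?,low[3]=?,low[4]=?,low[5]=?,low[6]=1); scc=(scc[0]=1,scc[1]=?,scc[2]=?,scc[3]=?,scc[4]=?,scc[5]=?,scc[6]=0)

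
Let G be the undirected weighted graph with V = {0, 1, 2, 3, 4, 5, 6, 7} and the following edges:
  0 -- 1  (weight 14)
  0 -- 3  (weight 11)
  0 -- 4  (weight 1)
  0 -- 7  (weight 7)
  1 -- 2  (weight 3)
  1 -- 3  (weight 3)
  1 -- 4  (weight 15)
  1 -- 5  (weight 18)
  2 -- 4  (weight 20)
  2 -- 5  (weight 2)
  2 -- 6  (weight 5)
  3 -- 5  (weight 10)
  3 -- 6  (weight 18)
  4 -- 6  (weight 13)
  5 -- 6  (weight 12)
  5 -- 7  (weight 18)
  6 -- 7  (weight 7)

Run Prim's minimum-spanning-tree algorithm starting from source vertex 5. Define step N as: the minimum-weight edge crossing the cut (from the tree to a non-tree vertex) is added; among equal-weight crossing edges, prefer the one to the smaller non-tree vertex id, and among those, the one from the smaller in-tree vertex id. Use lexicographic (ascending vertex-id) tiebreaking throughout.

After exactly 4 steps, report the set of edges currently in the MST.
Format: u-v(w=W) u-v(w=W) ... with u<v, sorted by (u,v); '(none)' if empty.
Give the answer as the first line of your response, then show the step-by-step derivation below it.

1-2(w=3) 1-3(w=3) 2-5(w=2) 2-6(w=5)

step 1: add edge 2-5 (w=2); MST = {2-5(w=2)}
step 2: add edge 1-2 (w=3); MST = {1-2(w=3) 2-5(w=2)}
step 3: add edge 1-3 (w=3); MST = {1-2(w=3) 1-3(w=3) 2-5(w=2)}
step 4: add edge 2-6 (w=5); MST = {1-2(w=3) 1-3(w=3) 2-5(w=2) 2-6(w=5)}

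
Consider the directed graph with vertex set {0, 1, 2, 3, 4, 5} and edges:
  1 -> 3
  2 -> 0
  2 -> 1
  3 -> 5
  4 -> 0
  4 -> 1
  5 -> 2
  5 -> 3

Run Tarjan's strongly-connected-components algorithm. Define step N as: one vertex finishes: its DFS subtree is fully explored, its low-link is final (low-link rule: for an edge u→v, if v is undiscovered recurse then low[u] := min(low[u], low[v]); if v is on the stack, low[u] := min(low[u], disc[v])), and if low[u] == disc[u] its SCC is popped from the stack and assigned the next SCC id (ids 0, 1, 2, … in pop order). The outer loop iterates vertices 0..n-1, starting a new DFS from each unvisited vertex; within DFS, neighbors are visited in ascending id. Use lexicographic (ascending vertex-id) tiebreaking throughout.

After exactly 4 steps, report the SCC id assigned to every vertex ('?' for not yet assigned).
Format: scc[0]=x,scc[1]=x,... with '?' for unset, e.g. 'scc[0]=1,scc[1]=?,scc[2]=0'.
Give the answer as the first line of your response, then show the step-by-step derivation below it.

scc[0]=0,scc[1]=?,scc[2]=?,scc[3]=?,scc[4]=?,scc[5]=?

step 1: low=(low[0]=0,low[1]=?,low[2]=?,low[3]=?,low[4]=?,low[5]=?); scc=(scc[0]=0,scc[1]=?,scc[2]=?,scc[3]=?,scc[4]=?,scc[5]=?)
step 2: low=(low[0]=0,low[1]=1,low[2]=1,low[3]=2,low[4]=?,low[5]=3); scc=(scc[0]=0,scc[1]=?,scc[2]=?,scc[3]=?,scc[4]=?,scc[5]=?)
step 3: low=(low[0]=0,low[1]=1,low[2]=1,low[3]=2,low[4]=?,low[5]=1); scc=(scc[0]=0,scc[1]=?,scc[2]=?,scc[3]=?,scc[4]=?,scc[5]=?)
step 4: low=(low[0]=0,low[1]=1,low[2]=1,low[3]=1,low[4]=?,low[5]=1); scc=(scc[0]=0,scc[1]=?,scc[2]=?,scc[3]=?,scc[4]=?,scc[5]=?)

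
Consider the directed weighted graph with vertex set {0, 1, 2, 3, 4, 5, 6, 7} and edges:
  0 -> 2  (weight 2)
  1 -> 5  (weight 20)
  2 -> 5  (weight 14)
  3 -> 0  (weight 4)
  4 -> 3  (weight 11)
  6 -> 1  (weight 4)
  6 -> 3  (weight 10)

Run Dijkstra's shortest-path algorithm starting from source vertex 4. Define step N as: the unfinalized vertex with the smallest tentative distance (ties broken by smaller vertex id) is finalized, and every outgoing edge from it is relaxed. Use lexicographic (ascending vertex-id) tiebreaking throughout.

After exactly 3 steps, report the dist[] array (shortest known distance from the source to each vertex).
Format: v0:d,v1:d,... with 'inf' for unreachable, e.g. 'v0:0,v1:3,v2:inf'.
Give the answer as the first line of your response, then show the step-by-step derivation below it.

v0:15,v1:inf,v2:17,v3:11,v4:0,v5:inf,v6:inf,v7:inf

step 1: dist = v0:inf,v1:inf,v2:inf,v3:11,v4:0,v5:inf,v6:inf,v7:inf
step 2: dist = v0:15,v1:inf,v2:inf,v3:11,v4:0,v5:inf,v6:inf,v7:inf
step 3: dist = v0:15,v1:inf,v2:17,v3:11,v4:0,v5:inf,v6:inf,v7:inf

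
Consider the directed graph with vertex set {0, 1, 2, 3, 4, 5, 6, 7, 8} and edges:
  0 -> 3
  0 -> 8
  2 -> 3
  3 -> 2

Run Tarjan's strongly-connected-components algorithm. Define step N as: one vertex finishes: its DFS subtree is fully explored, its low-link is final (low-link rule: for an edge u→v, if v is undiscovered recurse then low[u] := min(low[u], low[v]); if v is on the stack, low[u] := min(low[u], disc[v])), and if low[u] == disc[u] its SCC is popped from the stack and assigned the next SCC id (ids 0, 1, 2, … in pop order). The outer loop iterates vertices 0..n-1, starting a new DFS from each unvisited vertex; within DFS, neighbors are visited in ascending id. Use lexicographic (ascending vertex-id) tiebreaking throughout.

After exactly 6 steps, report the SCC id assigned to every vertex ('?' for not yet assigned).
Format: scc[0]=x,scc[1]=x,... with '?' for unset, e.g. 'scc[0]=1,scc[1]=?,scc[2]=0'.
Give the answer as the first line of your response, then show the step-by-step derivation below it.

scc[0]=2,scc[1]=3,scc[2]=0,scc[3]=0,scc[4]=4,scc[5]=?,scc[6]=?,scc[7]=?,scc[8]=1

step 1: low=(low[0]=0,low[1]=?,low[2]=1,low[3]=1,low[4]=?,low[5]=?,low[6]=?,low[7]=?,low[8]=?); scc=(scc[0]=?,scc[1]=?,scc[2]=?,scc[3]=?,scc[4]=?,scc[5]=?,scc[6]=?,scc[7]=?,scc[8]=?)
step 2: low=(low[0]=0,low[1]=?,low[2]=1,low[3]=1,low[4]=?,low[5]=?,low[6]=?,low[7]=?,low[8]=?); scc=(scc[0]=?,scc[1]=?,scc[2]=0,scc[3]=0,scc[4]=?,scc[5]=?,scc[6]=?,scc[7]=?,scc[8]=?)
step 3: low=(low[0]=0,low[1]=?,low[2]=1,low[3]=1,low[4]=?,low[5]=?,low[6]=?,low[7]=?,low[8]=3); scc=(scc[0]=?,scc[1]=?,scc[2]=0,scc[3]=0,scc[4]=?,scc[5]=?,scc[6]=?,scc[7]=?,scc[8]=1)
step 4: low=(low[0]=0,low[1]=?,low[2]=1,low[3]=1,low[4]=?,low[5]=?,low[6]=?,low[7]=?,low[8]=3); scc=(scc[0]=2,scc[1]=?,scc[2]=0,scc[3]=0,scc[4]=?,scc[5]=?,scc[6]=?,scc[7]=?,scc[8]=1)
step 5: low=(low[0]=0,low[1]=4,low[2]=1,low[3]=1,low[4]=?,low[5]=?,low[6]=?,low[7]=?,low[8]=3); scc=(scc[0]=2,scc[1]=3,scc[2]=0,scc[3]=0,scc[4]=?,scc[5]=?,scc[6]=?,scc[7]=?,scc[8]=1)
step 6: low=(low[0]=0,low[1]=4,low[2]=1,low[3]=1,low[4]=5,low[5]=?,low[6]=?,low[7]=?,low[8]=3); scc=(scc[0]=2,scc[1]=3,scc[2]=0,scc[3]=0,scc[4]=4,scc[5]=?,scc[6]=?,scc[7]=?,scc[8]=1)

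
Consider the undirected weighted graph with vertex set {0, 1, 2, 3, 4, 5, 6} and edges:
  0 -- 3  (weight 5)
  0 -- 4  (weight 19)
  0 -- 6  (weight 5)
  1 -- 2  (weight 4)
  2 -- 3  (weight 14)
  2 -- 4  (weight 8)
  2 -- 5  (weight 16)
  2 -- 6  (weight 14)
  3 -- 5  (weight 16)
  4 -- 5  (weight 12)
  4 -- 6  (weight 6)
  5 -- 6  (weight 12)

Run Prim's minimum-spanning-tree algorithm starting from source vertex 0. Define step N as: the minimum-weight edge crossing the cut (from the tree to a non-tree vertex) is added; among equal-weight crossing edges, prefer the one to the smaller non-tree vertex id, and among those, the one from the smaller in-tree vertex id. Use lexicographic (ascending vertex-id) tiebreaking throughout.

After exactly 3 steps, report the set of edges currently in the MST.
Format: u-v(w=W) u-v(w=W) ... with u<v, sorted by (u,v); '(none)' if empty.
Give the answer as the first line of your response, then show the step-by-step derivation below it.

0-3(w=5) 0-6(w=5) 4-6(w=6)

step 1: add edge 0-3 (w=5); MST = {0-3(w=5)}
step 2: add edge 0-6 (w=5); MST = {0-3(w=5) 0-6(w=5)}
step 3: add edge 4-6 (w=6); MST = {0-3(w=5) 0-6(w=5) 4-6(w=6)}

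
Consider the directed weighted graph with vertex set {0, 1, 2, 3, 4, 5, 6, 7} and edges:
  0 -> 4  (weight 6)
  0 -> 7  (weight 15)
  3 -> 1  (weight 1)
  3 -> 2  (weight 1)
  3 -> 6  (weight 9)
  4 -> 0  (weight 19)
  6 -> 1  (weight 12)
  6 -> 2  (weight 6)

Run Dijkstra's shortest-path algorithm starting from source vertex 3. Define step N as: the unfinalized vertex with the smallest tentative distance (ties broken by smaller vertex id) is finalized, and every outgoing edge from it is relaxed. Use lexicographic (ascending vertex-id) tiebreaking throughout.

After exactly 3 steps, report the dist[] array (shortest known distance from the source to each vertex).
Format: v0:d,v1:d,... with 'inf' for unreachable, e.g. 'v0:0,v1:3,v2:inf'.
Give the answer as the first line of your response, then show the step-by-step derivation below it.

v0:inf,v1:1,v2:1,v3:0,v4:inf,v5:inf,v6:9,v7:inf

step 1: dist = v0:inf,v1:1,v2:1,v3:0,v4:inf,v5:inf,v6:9,v7:inf
step 2: dist = v0:inf,v1:1,v2:1,v3:0,v4:inf,v5:inf,v6:9,v7:inf
step 3: dist = v0:inf,v1:1,v2:1,v3:0,v4:inf,v5:inf,v6:9,v7:inf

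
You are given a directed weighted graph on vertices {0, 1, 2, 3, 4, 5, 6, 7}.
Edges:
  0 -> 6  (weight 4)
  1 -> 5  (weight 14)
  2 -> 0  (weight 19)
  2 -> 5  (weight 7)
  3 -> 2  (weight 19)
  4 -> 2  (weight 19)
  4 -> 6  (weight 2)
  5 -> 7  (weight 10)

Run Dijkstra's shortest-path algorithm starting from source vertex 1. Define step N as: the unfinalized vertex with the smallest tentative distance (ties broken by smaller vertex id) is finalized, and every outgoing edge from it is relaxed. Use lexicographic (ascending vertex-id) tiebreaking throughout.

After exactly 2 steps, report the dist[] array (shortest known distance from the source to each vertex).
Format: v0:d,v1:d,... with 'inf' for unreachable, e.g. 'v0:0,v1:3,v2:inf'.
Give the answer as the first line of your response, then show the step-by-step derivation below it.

v0:inf,v1:0,v2:inf,v3:inf,v4:inf,v5:14,v6:inf,v7:24

step 1: dist = v0:inf,v1:0,v2:inf,v3:inf,v4:inf,v5:14,v6:inf,v7:inf
step 2: dist = v0:inf,v1:0,v2:inf,v3:inf,v4:inf,v5:14,v6:inf,v7:24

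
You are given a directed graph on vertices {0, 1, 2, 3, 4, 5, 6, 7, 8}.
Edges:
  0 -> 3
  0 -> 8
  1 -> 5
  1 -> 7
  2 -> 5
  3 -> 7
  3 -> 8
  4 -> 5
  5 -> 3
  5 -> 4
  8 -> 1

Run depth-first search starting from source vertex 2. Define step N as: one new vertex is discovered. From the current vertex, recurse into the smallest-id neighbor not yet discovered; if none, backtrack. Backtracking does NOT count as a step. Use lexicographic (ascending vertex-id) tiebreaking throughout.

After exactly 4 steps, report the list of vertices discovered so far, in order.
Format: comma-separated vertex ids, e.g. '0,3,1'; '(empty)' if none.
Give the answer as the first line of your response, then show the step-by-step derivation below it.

2,5,3,7

step 1: discover 2; path=2; order=2
step 2: discover 5; path=2>5; order=2,5
step 3: discover 3; path=2>5>3; order=2,5,3
step 4: discover 7; path=2>5>3>7; order=2,5,3,7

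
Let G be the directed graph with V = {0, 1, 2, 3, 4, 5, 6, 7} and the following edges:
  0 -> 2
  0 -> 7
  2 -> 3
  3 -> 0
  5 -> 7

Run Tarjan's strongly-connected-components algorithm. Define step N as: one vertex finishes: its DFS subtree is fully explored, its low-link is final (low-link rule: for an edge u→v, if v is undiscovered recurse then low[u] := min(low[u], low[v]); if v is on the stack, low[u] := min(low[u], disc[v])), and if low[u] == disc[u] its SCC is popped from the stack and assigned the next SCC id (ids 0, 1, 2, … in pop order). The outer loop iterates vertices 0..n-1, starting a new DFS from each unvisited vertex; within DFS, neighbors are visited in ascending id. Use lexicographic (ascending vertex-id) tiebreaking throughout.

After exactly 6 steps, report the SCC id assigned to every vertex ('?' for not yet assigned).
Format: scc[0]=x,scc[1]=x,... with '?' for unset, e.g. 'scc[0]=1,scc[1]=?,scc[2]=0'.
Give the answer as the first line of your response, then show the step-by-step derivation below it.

scc[0]=1,scc[1]=2,scc[2]=1,scc[3]=1,scc[4]=3,scc[5]=?,scc[6]=?,scc[7]=0

step 1: low=(low[0]=0,low[1]=?,low[2]=1,low[3]=0,low[4]=?,low[5]=?,low[6]=?,low[7]=?); scc=(scc[0]=?,scc[1]=?,scc[2]=?,scc[3]=?,scc[4]=?,scc[5]=?,scc[6]=?,scc[7]=?)
step 2: low=(low[0]=0,low[1]=?,low[2]=0,low[3]=0,low[4]=?,low[5]=?,low[6]=?,low[7]=?); scc=(scc[0]=?,scc[1]=?,scc[2]=?,scc[3]=?,scc[4]=?,scc[5]=?,scc[6]=?,scc[7]=?)
step 3: low=(low[0]=0,low[1]=?,low[2]=0,low[3]=0,low[4]=?,low[5]=?,low[6]=?,low[7]=3); scc=(scc[0]=?,scc[1]=?,scc[2]=?,scc[3]=?,scc[4]=?,scc[5]=?,scc[6]=?,scc[7]=0)
step 4: low=(low[0]=0,low[1]=?,low[2]=0,low[3]=0,low[4]=?,low[5]=?,low[6]=?,low[7]=3); scc=(scc[0]=1,scc[1]=?,scc[2]=1,scc[3]=1,scc[4]=?,scc[5]=?,scc[6]=?,scc[7]=0)
step 5: low=(low[0]=0,low[1]=4,low[2]=0,low[3]=0,low[4]=?,low[5]=?,low[6]=?,low[7]=3); scc=(scc[0]=1,scc[1]=2,scc[2]=1,scc[3]=1,scc[4]=?,scc[5]=?,scc[6]=?,scc[7]=0)
step 6: low=(low[0]=0,low[1]=4,low[2]=0,low[3]=0,low[4]=5,low[5]=?,low[6]=?,low[7]=3); scc=(scc[0]=1,scc[1]=2,scc[2]=1,scc[3]=1,scc[4]=3,scc[5]=?,scc[6]=?,scc[7]=0)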